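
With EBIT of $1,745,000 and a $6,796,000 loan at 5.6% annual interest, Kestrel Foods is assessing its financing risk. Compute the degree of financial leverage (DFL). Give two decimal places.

Annual interest charges come to $380,576.00.
DFL = EBIT ÷ (EBIT − I) = $1,745,000 ÷ ($1,745,000 − $380,576.00) = $1,745,000 ÷ $1,364,424.00 = 1.2789.

1.28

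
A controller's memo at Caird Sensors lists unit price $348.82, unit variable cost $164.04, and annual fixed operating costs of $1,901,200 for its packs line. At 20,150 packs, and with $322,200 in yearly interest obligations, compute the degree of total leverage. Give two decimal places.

2.48

At 20,150 units, contribution = 20,150 × $184.78 = $3,723,317.00.
Operating income = contribution − fixed costs = $3,723,317.00 − $1,901,200 = $1,822,117.00. Interest = $322,200.00, so EBIT − I = $1,499,917.00.
DCL = contribution ÷ (EBIT − I) = $3,723,317.00 ÷ $1,499,917.00 = 2.4823.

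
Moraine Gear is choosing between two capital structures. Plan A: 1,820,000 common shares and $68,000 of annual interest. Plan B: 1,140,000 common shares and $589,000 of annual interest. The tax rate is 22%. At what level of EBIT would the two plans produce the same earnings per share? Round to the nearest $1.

At indifference, (EBIT − 68,000)(1 − t)/1,820,000 = (EBIT − 589,000)(1 − t)/1,140,000.
Cancelling (1 − t) and cross-multiplying: 1,140,000·(EBIT − 68,000) = 1,820,000·(EBIT − 589,000).
Solving, EBIT = (589,000·1,820,000 − 68,000·1,140,000) / (1,820,000 − 1,140,000) = 994,460,000,000 / 680,000 = 1,462,441.18.

$1,462,441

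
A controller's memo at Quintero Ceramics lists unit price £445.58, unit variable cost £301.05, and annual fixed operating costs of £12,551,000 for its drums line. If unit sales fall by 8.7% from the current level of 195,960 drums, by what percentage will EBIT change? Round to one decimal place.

At 195,960 units, contribution = 195,960 × £144.53 = £28,322,098.80.
EBIT = £28,322,098.80 − £12,551,000 = £15,771,098.80.
So DOL = total CM / EBIT = £28,322,098.80 / £15,771,098.80 = 1.7958.
%ΔEBIT = DOL × %ΔSales = 1.7958 × -8.7% = -15.6%.

-15.6%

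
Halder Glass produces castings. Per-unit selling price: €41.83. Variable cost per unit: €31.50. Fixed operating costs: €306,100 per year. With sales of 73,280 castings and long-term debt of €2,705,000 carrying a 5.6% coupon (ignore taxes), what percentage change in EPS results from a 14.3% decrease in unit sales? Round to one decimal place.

At 73,280 units, contribution = 73,280 × €10.33 = €756,982.40.
Operating income = contribution − fixed costs = €756,982.40 − €306,100 = €450,882.40.
Interest = €151,480.00, so EBIT − I = €299,402.40.
DCL = total CM / (EBIT − I) = €756,982.40 / €299,402.40 = 2.5283.
%ΔEPS = DCL × %ΔSales = 2.5283 × -14.3% = -36.2%.

-36.2%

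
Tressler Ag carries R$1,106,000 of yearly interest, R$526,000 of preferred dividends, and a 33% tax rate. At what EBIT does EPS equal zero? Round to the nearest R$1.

R$1,891,075

Preferred dividends are paid after tax, so their pre-tax equivalent is R$526,000 ÷ (1 − 0.33) = R$785,074.63.
Financial break-even EBIT = interest + D_p ÷ (1 − t) = R$1,106,000 + R$785,074.63 = R$1,891,074.63.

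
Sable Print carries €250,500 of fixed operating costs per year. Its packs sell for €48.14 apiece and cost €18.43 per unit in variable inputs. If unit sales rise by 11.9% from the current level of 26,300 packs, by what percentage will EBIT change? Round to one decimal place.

Total contribution margin = 26,300 × €29.71 = €781,373.00.
Subtracting fixed costs: EBIT = €781,373.00 − €250,500 = €530,873.00.
So DOL = total CM / EBIT = €781,373.00 / €530,873.00 = 1.4719.
Operating income changes by 1.4719 × +11.9% = +17.5%.

+17.5%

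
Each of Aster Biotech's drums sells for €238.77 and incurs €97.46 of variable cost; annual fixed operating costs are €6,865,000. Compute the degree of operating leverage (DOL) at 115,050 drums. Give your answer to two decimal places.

1.73

Total contribution margin = 115,050 × €141.31 = €16,257,715.50.
EBIT = €16,257,715.50 − €6,865,000 = €9,392,715.50.
Degree of operating leverage = €16,257,715.50 / €9,392,715.50 = 1.7309.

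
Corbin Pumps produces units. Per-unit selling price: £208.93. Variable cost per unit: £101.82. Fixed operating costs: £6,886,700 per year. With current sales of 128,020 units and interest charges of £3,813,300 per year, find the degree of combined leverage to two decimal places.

4.55

Total contribution margin = 128,020 × £107.11 = £13,712,222.20.
Subtracting fixed costs: EBIT = £13,712,222.20 − £6,886,700 = £6,825,522.20. Interest = £3,813,300.00, so EBIT − I = £3,012,222.20.
Degree of total leverage = total CM / (EBIT − interest) = £13,712,222.20 / £3,012,222.20 = 4.5522.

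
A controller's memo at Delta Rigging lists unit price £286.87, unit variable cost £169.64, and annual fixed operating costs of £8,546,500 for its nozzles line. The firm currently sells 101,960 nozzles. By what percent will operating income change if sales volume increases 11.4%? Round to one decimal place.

+40.0%

Total contribution margin = 101,960 × £117.23 = £11,952,770.80.
Subtracting fixed costs: EBIT = £11,952,770.80 − £8,546,500 = £3,406,270.80.
Degree of operating leverage = £11,952,770.80 / £3,406,270.80 = 3.5090.
Operating income changes by 3.5090 × +11.4% = +40.0%.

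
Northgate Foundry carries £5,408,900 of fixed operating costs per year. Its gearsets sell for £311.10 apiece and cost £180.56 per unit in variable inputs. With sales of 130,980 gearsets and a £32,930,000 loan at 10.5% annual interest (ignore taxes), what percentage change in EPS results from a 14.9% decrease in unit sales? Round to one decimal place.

Total contribution margin = 130,980 × £130.54 = £17,098,129.20.
Subtracting fixed costs: EBIT = £17,098,129.20 − £5,408,900 = £11,689,229.20.
After interest of £3,457,650.00, pre-tax earnings = £8,231,579.20.
DCL = total CM / (EBIT − I) = £17,098,129.20 / £8,231,579.20 = 2.0771.
%ΔEPS = DCL × %ΔSales = 2.0771 × -14.9% = -30.9%.

-30.9%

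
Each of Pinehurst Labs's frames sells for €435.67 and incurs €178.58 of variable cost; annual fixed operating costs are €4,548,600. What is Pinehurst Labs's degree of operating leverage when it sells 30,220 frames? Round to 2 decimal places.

2.41

Contribution at this volume is 30,220 × €257.09 = €7,769,259.80.
Subtracting fixed costs: EBIT = €7,769,259.80 − €4,548,600 = €3,220,659.80.
DOL = contribution ÷ EBIT = €7,769,259.80 ÷ €3,220,659.80 = 2.4123.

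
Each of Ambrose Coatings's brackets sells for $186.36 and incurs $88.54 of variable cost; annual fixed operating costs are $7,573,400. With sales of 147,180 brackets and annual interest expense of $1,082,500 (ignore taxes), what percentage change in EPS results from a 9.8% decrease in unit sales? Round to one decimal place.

At 147,180 units, contribution = 147,180 × $97.82 = $14,397,147.60.
EBIT = $14,397,147.60 − $7,573,400 = $6,823,747.60.
Interest = $1,082,500.00, so EBIT − I = $5,741,247.60.
DCL = total CM / (EBIT − I) = $14,397,147.60 / $5,741,247.60 = 2.5077.
%ΔEPS = DCL × %ΔSales = 2.5077 × -9.8% = -24.6%.

-24.6%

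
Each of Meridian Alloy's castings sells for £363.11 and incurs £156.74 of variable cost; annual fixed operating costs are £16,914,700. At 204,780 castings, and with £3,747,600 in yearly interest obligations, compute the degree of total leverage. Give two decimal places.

1.96

Total contribution margin = 204,780 × £206.37 = £42,260,448.60.
Subtracting fixed costs: EBIT = £42,260,448.60 − £16,914,700 = £25,345,748.60. Interest = £3,747,600.00, so EBIT − I = £21,598,148.60.
Degree of total leverage = total CM / (EBIT − interest) = £42,260,448.60 / £21,598,148.60 = 1.9567.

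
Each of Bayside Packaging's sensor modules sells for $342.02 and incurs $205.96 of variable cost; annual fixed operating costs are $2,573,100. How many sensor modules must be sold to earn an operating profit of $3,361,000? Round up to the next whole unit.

Each unit contributes $342.02 − $205.96 = $136.06.
Units = (FC + target) / CM = ($2,573,100 + $3,361,000) / $136.06 = 43,613.85, so 43,614 sensor modules.

43,614 sensor modules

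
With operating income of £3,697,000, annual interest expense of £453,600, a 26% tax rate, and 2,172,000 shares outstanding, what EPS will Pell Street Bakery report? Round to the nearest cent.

Interest = £453,600.00, so EBT = £3,697,000 − £453,600.00 = £3,243,400.00.
After tax at 26%: net income = £3,243,400.00 × 0.74 = £2,400,116.00.
EPS = £2,400,116.00 ÷ 2,172,000 = £1.11.

£1.11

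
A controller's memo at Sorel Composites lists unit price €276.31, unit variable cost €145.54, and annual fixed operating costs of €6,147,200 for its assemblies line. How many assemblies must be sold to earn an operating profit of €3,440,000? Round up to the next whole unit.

73,314 assemblies

Contribution margin per unit = €276.31 − €145.54 = €130.77.
Required volume = (fixed costs + target profit) ÷ CM = (€6,147,200 + €3,440,000) ÷ €130.77 = 73,313.45, so 73,314 assemblies.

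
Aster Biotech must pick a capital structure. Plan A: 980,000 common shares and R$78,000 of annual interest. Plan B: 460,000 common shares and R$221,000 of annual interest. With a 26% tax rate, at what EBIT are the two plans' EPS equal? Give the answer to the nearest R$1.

At indifference, (EBIT − 78,000)(1 − t)/980,000 = (EBIT − 221,000)(1 − t)/460,000.
The (1 − t) factor cancels: (EBIT − 78,000) × 460,000 = (EBIT − 221,000) × 980,000.
Solving, EBIT = (221,000·980,000 − 78,000·460,000) / (980,000 − 460,000) = 180,700,000,000 / 520,000 = 347,500.00.

R$347,500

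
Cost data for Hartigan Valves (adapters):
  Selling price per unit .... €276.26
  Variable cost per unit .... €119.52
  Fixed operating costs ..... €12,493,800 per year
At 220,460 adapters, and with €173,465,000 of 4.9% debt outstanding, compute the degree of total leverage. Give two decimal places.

Total contribution margin = 220,460 × €156.74 = €34,554,900.40.
Subtracting fixed costs: EBIT = €34,554,900.40 − €12,493,800 = €22,061,100.40. Interest = €8,499,785.00.
DOL = €34,554,900.40 ÷ €22,061,100.40 = 1.5663; DFL = €22,061,100.40 ÷ €13,561,315.40 = 1.6268.
DCL = DOL × DFL = 1.5663 × 1.6268 = 2.5481.

2.55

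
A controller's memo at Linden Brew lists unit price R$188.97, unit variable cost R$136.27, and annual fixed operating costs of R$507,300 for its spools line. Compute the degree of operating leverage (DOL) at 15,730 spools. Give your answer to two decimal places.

2.58

Total contribution margin = 15,730 × R$52.70 = R$828,971.00.
Subtracting fixed costs: EBIT = R$828,971.00 − R$507,300 = R$321,671.00.
DOL = contribution ÷ EBIT = R$828,971.00 ÷ R$321,671.00 = 2.5771.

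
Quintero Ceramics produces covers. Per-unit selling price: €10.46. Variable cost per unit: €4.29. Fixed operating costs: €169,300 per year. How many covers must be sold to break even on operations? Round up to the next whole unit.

Unit CM = price − variable cost = €10.46 − €4.29 = €6.17.
Break-even volume = fixed costs ÷ CM per unit = €169,300 ÷ €6.17 = 27,439.22, so 27,440 covers.

27,440 covers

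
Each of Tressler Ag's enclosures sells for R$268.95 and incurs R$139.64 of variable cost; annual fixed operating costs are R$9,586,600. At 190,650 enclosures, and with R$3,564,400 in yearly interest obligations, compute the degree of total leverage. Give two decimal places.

Contribution at this volume is 190,650 × R$129.31 = R$24,652,951.50.
Subtracting fixed costs: EBIT = R$24,652,951.50 − R$9,586,600 = R$15,066,351.50. Interest = R$3,564,400.00.
DOL = R$24,652,951.50 ÷ R$15,066,351.50 = 1.6363; DFL = R$15,066,351.50 ÷ R$11,501,951.50 = 1.3099.
DCL = DOL × DFL = 1.6363 × 1.3099 = 2.1434.

2.14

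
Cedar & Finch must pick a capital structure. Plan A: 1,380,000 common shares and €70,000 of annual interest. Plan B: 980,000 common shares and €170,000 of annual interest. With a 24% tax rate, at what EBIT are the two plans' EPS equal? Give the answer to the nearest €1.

At indifference, (EBIT − 70,000)(1 − t)/1,380,000 = (EBIT − 170,000)(1 − t)/980,000.
The (1 − t) factor cancels: (EBIT − 70,000) × 980,000 = (EBIT − 170,000) × 1,380,000.
EBIT × (1,380,000 − 980,000) = 170,000 × 1,380,000 − 70,000 × 980,000 = 166,000,000,000, so EBIT = 166,000,000,000 ÷ 400,000 = 415,000.00.

€415,000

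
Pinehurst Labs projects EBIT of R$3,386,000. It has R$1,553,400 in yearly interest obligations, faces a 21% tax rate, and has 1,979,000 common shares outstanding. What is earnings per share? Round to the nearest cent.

R$0.73

Pre-tax income = R$3,386,000 − R$1,553,400.00 = R$1,832,600.00.
Net income = R$1,832,600.00 × (1 − 0.21) = R$1,447,754.00.
Per share: R$1,447,754.00 / 1,979,000 shares = R$0.73.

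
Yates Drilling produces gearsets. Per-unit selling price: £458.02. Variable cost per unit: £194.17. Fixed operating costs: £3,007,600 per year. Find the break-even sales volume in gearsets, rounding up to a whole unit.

11,399 gearsets

Contribution margin per unit = £458.02 − £194.17 = £263.85.
Break-even Q = £3,007,600 / £263.85 = 11,398.90 → 11,399 gearsets.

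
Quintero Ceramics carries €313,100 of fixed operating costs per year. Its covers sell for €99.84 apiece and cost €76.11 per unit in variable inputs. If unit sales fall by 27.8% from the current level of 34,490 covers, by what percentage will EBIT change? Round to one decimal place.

At 34,490 units, contribution = 34,490 × €23.73 = €818,447.70.
Subtracting fixed costs: EBIT = €818,447.70 − €313,100 = €505,347.70.
DOL = contribution ÷ EBIT = €818,447.70 ÷ €505,347.70 = 1.6196.
%ΔEBIT = DOL × %ΔSales = 1.6196 × -27.8% = -45.0%.

-45.0%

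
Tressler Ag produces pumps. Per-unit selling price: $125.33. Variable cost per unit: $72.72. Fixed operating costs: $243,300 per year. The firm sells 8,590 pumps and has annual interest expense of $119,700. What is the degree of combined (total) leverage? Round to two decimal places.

Total contribution margin = 8,590 × $52.61 = $451,919.90.
EBIT = $451,919.90 − $243,300 = $208,619.90. Interest = $119,700.00, so EBIT − I = $88,919.90.
Degree of total leverage = total CM / (EBIT − interest) = $451,919.90 / $88,919.90 = 5.0823.

5.08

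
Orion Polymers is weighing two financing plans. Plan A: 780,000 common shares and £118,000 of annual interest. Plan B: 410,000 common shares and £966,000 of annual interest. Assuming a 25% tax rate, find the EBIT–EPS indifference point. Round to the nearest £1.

Set EPS_A = EPS_B: (EBIT − £118,000)(1 − 0.25) ÷ 780,000 = (EBIT − £966,000)(1 − 0.25) ÷ 410,000.
The (1 − t) factor cancels: (EBIT − 118,000) × 410,000 = (EBIT − 966,000) × 780,000.
EBIT × (780,000 − 410,000) = 966,000 × 780,000 − 118,000 × 410,000 = 705,100,000,000, so EBIT = 705,100,000,000 ÷ 370,000 = 1,905,675.68.

£1,905,676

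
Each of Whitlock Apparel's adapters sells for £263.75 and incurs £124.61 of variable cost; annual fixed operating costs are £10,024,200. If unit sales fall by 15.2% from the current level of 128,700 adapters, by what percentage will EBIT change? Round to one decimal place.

-34.5%

Total contribution margin = 128,700 × £139.14 = £17,907,318.00.
EBIT = £17,907,318.00 − £10,024,200 = £7,883,118.00.
DOL = contribution ÷ EBIT = £17,907,318.00 ÷ £7,883,118.00 = 2.2716.
%ΔEBIT = DOL × %ΔSales = 2.2716 × -15.2% = -34.5%.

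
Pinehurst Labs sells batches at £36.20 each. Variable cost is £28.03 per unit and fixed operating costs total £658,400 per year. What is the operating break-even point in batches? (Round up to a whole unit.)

80,588 batches

Each unit contributes £36.20 − £28.03 = £8.17.
Break-even volume = fixed costs ÷ CM per unit = £658,400 ÷ £8.17 = 80,587.52, so 80,588 batches.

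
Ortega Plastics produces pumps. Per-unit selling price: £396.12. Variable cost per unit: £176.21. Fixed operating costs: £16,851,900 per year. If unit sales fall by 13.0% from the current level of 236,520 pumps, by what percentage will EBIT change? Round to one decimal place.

-19.2%

Contribution at this volume is 236,520 × £219.91 = £52,013,113.20.
Operating income = contribution − fixed costs = £52,013,113.20 − £16,851,900 = £35,161,213.20.
Degree of operating leverage = £52,013,113.20 / £35,161,213.20 = 1.4793.
Operating income changes by 1.4793 × -13.0% = -19.2%.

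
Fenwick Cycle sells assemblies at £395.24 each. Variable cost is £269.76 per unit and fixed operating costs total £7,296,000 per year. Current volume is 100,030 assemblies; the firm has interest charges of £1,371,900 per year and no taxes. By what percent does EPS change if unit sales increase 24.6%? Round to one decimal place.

+79.5%

Contribution at this volume is 100,030 × £125.48 = £12,551,764.40.
Subtracting fixed costs: EBIT = £12,551,764.40 − £7,296,000 = £5,255,764.40.
After interest of £1,371,900.00, pre-tax earnings = £3,883,864.40.
DCL = total CM / (EBIT − I) = £12,551,764.40 / £3,883,864.40 = 3.2318.
EPS therefore changes by 3.2318 × (+24.6%) = +79.5%.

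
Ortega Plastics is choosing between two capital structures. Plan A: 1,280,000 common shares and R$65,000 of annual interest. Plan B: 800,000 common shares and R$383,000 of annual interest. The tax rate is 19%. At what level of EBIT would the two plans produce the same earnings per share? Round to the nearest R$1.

Set EPS_A = EPS_B: (EBIT − R$65,000)(1 − 0.19) ÷ 1,280,000 = (EBIT − R$383,000)(1 − 0.19) ÷ 800,000.
The (1 − t) factor cancels: (EBIT − 65,000) × 800,000 = (EBIT − 383,000) × 1,280,000.
EBIT × (1,280,000 − 800,000) = 383,000 × 1,280,000 − 65,000 × 800,000 = 438,240,000,000, so EBIT = 438,240,000,000 ÷ 480,000 = 913,000.00.

R$913,000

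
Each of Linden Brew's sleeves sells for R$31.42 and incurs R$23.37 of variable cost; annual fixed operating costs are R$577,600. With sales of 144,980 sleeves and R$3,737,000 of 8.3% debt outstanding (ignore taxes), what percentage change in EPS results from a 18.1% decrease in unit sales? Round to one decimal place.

-75.6%

Contribution at this volume is 144,980 × R$8.05 = R$1,167,089.00.
Operating income = contribution − fixed costs = R$1,167,089.00 − R$577,600 = R$589,489.00.
After interest of R$310,171.00, pre-tax earnings = R$279,318.00.
Degree of combined leverage = contribution ÷ (EBIT − I) = R$1,167,089.00 ÷ R$279,318.00 = 4.1784.
EPS therefore changes by 4.1784 × (-18.1%) = -75.6%.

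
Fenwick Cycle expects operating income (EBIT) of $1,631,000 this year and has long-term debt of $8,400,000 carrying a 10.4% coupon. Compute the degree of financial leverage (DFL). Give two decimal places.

2.15

Interest = $873,600.00.
Degree of financial leverage = EBIT / (EBIT − interest) = $1,631,000 / $757,400.00 = 2.1534.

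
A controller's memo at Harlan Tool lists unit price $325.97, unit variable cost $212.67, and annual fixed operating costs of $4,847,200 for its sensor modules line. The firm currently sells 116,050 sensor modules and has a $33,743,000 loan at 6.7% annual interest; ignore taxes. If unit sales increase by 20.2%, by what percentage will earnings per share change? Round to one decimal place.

Total contribution margin = 116,050 × $113.30 = $13,148,465.00.
EBIT = $13,148,465.00 − $4,847,200 = $8,301,265.00.
Interest = $2,260,781.00, so EBIT − I = $6,040,484.00.
Degree of combined leverage = contribution ÷ (EBIT − I) = $13,148,465.00 ÷ $6,040,484.00 = 2.1767.
%ΔEPS = DCL × %ΔSales = 2.1767 × +20.2% = +44.0%.

+44.0%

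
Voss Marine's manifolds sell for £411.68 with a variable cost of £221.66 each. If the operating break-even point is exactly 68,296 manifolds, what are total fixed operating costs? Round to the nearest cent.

Unit CM = price − variable cost = £411.68 − £221.66 = £190.02.
Fixed costs = break-even units × CM = 68,296 × £190.02 = £12,977,605.92.

£12,977,605.92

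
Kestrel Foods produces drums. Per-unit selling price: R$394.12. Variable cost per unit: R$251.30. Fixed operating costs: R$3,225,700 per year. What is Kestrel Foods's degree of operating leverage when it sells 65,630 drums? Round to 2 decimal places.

1.52

Contribution at this volume is 65,630 × R$142.82 = R$9,373,276.60.
EBIT = R$9,373,276.60 − R$3,225,700 = R$6,147,576.60.
So DOL = total CM / EBIT = R$9,373,276.60 / R$6,147,576.60 = 1.5247.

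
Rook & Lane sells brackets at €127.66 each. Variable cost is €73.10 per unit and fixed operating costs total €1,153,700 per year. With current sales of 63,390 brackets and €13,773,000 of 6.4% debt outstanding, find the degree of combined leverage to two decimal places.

Total contribution margin = 63,390 × €54.56 = €3,458,558.40.
Subtracting fixed costs: EBIT = €3,458,558.40 − €1,153,700 = €2,304,858.40. Interest = €881,472.00, so EBIT − I = €1,423,386.40.
DCL = contribution ÷ (EBIT − I) = €3,458,558.40 ÷ €1,423,386.40 = 2.4298.

2.43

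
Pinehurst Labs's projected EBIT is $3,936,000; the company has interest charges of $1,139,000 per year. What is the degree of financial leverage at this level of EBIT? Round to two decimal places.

1.41

Annual interest charges come to $1,139,000.00.
Degree of financial leverage = EBIT / (EBIT − interest) = $3,936,000 / $2,797,000.00 = 1.4072.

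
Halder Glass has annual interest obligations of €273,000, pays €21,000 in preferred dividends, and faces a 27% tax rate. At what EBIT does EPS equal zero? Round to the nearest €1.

€301,767

Preferred dividends are paid after tax, so their pre-tax equivalent is €21,000 ÷ (1 − 0.27) = €28,767.12.
Financial break-even EBIT = interest + D_p ÷ (1 − t) = €273,000 + €28,767.12 = €301,767.12.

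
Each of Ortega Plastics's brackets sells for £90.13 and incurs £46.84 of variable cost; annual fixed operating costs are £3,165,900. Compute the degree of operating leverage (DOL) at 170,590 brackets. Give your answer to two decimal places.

Contribution at this volume is 170,590 × £43.29 = £7,384,841.10.
Subtracting fixed costs: EBIT = £7,384,841.10 − £3,165,900 = £4,218,941.10.
So DOL = total CM / EBIT = £7,384,841.10 / £4,218,941.10 = 1.7504.

1.75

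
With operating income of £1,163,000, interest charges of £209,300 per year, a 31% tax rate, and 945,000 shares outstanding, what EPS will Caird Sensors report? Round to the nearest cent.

Interest = £209,300.00, so EBT = £1,163,000 − £209,300.00 = £953,700.00.
Net income = £953,700.00 × (1 − 0.31) = £658,053.00.
EPS = £658,053.00 ÷ 945,000 = £0.70.

£0.70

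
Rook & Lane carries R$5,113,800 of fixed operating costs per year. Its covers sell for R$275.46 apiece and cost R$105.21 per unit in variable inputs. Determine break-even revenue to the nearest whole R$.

R$8,273,993

CM per unit = R$275.46 − R$105.21 = R$170.25; CM ratio = R$170.25 / R$275.46 = 0.6181.
Break-even revenue = fixed costs × price ÷ CM = R$5,113,800 × R$275.46 ÷ R$170.25 = R$8,273,993.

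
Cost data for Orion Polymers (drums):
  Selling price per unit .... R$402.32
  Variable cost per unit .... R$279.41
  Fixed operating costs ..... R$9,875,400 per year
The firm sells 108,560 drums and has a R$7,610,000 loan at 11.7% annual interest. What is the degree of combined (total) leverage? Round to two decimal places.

Total contribution margin = 108,560 × R$122.91 = R$13,343,109.60.
Subtracting fixed costs: EBIT = R$13,343,109.60 − R$9,875,400 = R$3,467,709.60. Interest = R$890,370.00.
DOL = R$13,343,109.60 ÷ R$3,467,709.60 = 3.8478; DFL = R$3,467,709.60 ÷ R$2,577,339.60 = 1.3455.
Combined leverage = 3.8478 × 1.3455 = 5.1772.

5.18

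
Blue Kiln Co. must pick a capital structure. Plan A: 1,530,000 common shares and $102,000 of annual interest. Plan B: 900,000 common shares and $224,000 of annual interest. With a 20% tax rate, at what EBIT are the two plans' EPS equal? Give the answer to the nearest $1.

$398,286

Set EPS_A = EPS_B: (EBIT − $102,000)(1 − 0.20) ÷ 1,530,000 = (EBIT − $224,000)(1 − 0.20) ÷ 900,000.
Cancelling (1 − t) and cross-multiplying: 900,000·(EBIT − 102,000) = 1,530,000·(EBIT − 224,000).
EBIT × (1,530,000 − 900,000) = 224,000 × 1,530,000 − 102,000 × 900,000 = 250,920,000,000, so EBIT = 250,920,000,000 ÷ 630,000 = 398,285.71.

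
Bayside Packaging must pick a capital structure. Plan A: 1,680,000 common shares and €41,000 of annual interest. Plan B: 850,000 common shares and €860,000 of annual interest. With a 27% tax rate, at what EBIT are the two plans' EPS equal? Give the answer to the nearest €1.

At indifference, (EBIT − 41,000)(1 − t)/1,680,000 = (EBIT − 860,000)(1 − t)/850,000.
Cancelling (1 − t) and cross-multiplying: 850,000·(EBIT − 41,000) = 1,680,000·(EBIT − 860,000).
Solving, EBIT = (860,000·1,680,000 − 41,000·850,000) / (1,680,000 − 850,000) = 1,409,950,000,000 / 830,000 = 1,698,734.94.

€1,698,735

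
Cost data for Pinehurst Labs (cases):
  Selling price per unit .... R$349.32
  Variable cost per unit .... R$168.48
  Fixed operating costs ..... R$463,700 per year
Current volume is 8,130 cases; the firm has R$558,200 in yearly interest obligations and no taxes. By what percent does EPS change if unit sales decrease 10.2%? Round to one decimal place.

Total contribution margin = 8,130 × R$180.84 = R$1,470,229.20.
EBIT = R$1,470,229.20 − R$463,700 = R$1,006,529.20.
After interest of R$558,200.00, pre-tax earnings = R$448,329.20.
Degree of combined leverage = contribution ÷ (EBIT − I) = R$1,470,229.20 ÷ R$448,329.20 = 3.2794.
EPS therefore changes by 3.2794 × (-10.2%) = -33.4%.

-33.4%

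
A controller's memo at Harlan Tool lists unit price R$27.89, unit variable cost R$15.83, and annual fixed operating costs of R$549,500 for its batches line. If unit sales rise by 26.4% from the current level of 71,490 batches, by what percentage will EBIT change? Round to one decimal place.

At 71,490 units, contribution = 71,490 × R$12.06 = R$862,169.40.
EBIT = R$862,169.40 − R$549,500 = R$312,669.40.
Degree of operating leverage = R$862,169.40 / R$312,669.40 = 2.7574.
So EBIT moves 2.7574 × (+26.4%) = +72.8%.

+72.8%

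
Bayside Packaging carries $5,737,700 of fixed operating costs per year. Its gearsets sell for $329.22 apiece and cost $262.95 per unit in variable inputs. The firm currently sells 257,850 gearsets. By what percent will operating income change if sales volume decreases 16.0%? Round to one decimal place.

Contribution at this volume is 257,850 × $66.27 = $17,087,719.50.
EBIT = $17,087,719.50 − $5,737,700 = $11,350,019.50.
So DOL = total CM / EBIT = $17,087,719.50 / $11,350,019.50 = 1.5055.
So EBIT moves 1.5055 × (-16.0%) = -24.1%.

-24.1%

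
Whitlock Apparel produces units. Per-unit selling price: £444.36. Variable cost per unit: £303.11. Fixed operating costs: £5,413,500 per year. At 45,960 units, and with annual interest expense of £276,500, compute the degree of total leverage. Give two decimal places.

8.10

Total contribution margin = 45,960 × £141.25 = £6,491,850.00.
EBIT = £6,491,850.00 − £5,413,500 = £1,078,350.00. Interest = £276,500.00, so EBIT − I = £801,850.00.
Degree of total leverage = total CM / (EBIT − interest) = £6,491,850.00 / £801,850.00 = 8.0961.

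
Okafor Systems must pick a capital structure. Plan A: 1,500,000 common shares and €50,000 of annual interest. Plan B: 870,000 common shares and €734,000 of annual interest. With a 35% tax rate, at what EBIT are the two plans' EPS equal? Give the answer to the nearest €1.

At indifference, (EBIT − 50,000)(1 − t)/1,500,000 = (EBIT − 734,000)(1 − t)/870,000.
Cancelling (1 − t) and cross-multiplying: 870,000·(EBIT − 50,000) = 1,500,000·(EBIT − 734,000).
EBIT × (1,500,000 − 870,000) = 734,000 × 1,500,000 − 50,000 × 870,000 = 1,057,500,000,000, so EBIT = 1,057,500,000,000 ÷ 630,000 = 1,678,571.43.

€1,678,571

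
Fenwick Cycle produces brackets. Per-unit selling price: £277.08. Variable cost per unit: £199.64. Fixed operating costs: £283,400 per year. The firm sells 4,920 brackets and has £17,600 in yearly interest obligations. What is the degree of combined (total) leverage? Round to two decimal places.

Contribution at this volume is 4,920 × £77.44 = £381,004.80.
Operating income = contribution − fixed costs = £381,004.80 − £283,400 = £97,604.80. Interest = £17,600.00, so EBIT − I = £80,004.80.
DCL = contribution ÷ (EBIT − I) = £381,004.80 ÷ £80,004.80 = 4.7623.

4.76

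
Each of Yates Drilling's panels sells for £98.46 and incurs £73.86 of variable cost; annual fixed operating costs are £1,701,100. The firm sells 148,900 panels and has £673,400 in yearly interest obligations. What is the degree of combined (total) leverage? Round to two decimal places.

At 148,900 units, contribution = 148,900 × £24.60 = £3,662,940.00.
Operating income = contribution − fixed costs = £3,662,940.00 − £1,701,100 = £1,961,840.00. Interest = £673,400.00.
DOL = £3,662,940.00 ÷ £1,961,840.00 = 1.8671; DFL = £1,961,840.00 ÷ £1,288,440.00 = 1.5226.
Combined leverage = 1.8671 × 1.5226 = 2.8428.

2.84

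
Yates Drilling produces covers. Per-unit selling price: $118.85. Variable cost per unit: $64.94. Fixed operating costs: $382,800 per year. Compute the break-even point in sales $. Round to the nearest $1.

Contribution margin per unit = $118.85 − $64.94 = $53.91, a CM ratio of $53.91 ÷ $118.85 = 0.4536.
Break-even sales = FC ÷ CM ratio = $382,800 × $118.85 / $53.91 = $843,921.

$843,921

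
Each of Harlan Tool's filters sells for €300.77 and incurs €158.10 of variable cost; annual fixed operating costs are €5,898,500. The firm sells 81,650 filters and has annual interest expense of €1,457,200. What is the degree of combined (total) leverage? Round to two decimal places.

2.71

At 81,650 units, contribution = 81,650 × €142.67 = €11,649,005.50.
Subtracting fixed costs: EBIT = €11,649,005.50 − €5,898,500 = €5,750,505.50. Interest = €1,457,200.00.
DOL = €11,649,005.50 ÷ €5,750,505.50 = 2.0257; DFL = €5,750,505.50 ÷ €4,293,305.50 = 1.3394.
Combined leverage = 2.0257 × 1.3394 = 2.7132.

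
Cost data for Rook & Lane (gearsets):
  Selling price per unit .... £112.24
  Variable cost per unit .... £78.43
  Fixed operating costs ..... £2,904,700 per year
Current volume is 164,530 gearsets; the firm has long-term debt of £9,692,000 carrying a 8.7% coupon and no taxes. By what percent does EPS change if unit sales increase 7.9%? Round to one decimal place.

Total contribution margin = 164,530 × £33.81 = £5,562,759.30.
EBIT = £5,562,759.30 − £2,904,700 = £2,658,059.30.
After interest of £843,204.00, pre-tax earnings = £1,814,855.30.
Degree of combined leverage = contribution ÷ (EBIT − I) = £5,562,759.30 ÷ £1,814,855.30 = 3.0651.
EPS therefore changes by 3.0651 × (+7.9%) = +24.2%.

+24.2%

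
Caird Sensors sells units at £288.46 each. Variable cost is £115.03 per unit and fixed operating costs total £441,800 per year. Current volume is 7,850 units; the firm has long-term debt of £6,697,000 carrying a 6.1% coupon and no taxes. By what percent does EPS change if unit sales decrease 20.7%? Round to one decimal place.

-55.1%

At 7,850 units, contribution = 7,850 × £173.43 = £1,361,425.50.
EBIT = £1,361,425.50 − £441,800 = £919,625.50.
After interest of £408,517.00, pre-tax earnings = £511,108.50.
DCL = total CM / (EBIT − I) = £1,361,425.50 / £511,108.50 = 2.6637.
EPS therefore changes by 2.6637 × (-20.7%) = -55.1%.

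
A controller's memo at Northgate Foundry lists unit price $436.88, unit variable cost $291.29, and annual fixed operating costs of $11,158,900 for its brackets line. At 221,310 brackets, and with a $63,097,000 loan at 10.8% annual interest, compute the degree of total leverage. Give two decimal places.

2.26

At 221,310 units, contribution = 221,310 × $145.59 = $32,220,522.90.
Subtracting fixed costs: EBIT = $32,220,522.90 − $11,158,900 = $21,061,622.90. Interest = $6,814,476.00, so EBIT − I = $14,247,146.90.
Degree of total leverage = total CM / (EBIT − interest) = $32,220,522.90 / $14,247,146.90 = 2.2615.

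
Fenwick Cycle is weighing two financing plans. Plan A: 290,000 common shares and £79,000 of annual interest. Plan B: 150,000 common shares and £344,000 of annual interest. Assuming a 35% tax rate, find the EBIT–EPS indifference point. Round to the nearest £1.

£627,929

At indifference, (EBIT − 79,000)(1 − t)/290,000 = (EBIT − 344,000)(1 − t)/150,000.
Cancelling (1 − t) and cross-multiplying: 150,000·(EBIT − 79,000) = 290,000·(EBIT − 344,000).
Solving, EBIT = (344,000·290,000 − 79,000·150,000) / (290,000 − 150,000) = 87,910,000,000 / 140,000 = 627,928.57.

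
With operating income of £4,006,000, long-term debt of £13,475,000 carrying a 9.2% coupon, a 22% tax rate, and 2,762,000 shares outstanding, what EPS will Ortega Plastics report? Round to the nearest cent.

£0.78

Interest = £1,239,700.00, so EBT = £4,006,000 − £1,239,700.00 = £2,766,300.00.
After tax at 22%: net income = £2,766,300.00 × 0.78 = £2,157,714.00.
Per share: £2,157,714.00 / 2,762,000 shares = £0.78.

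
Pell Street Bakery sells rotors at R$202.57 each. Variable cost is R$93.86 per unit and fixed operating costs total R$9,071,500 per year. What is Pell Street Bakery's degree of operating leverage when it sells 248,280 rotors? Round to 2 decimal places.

1.51

Total contribution margin = 248,280 × R$108.71 = R$26,990,518.80.
EBIT = R$26,990,518.80 − R$9,071,500 = R$17,919,018.80.
DOL = contribution ÷ EBIT = R$26,990,518.80 ÷ R$17,919,018.80 = 1.5062.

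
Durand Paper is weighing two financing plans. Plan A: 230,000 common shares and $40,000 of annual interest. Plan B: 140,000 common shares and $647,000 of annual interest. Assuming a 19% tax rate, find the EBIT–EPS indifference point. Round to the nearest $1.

At indifference, (EBIT − 40,000)(1 − t)/230,000 = (EBIT − 647,000)(1 − t)/140,000.
The (1 − t) factor cancels: (EBIT − 40,000) × 140,000 = (EBIT − 647,000) × 230,000.
EBIT × (230,000 − 140,000) = 647,000 × 230,000 − 40,000 × 140,000 = 143,210,000,000, so EBIT = 143,210,000,000 ÷ 90,000 = 1,591,222.22.

$1,591,222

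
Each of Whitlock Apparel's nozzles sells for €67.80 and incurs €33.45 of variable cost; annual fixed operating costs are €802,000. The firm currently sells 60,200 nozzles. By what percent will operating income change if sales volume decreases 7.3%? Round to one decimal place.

At 60,200 units, contribution = 60,200 × €34.35 = €2,067,870.00.
Subtracting fixed costs: EBIT = €2,067,870.00 − €802,000 = €1,265,870.00.
DOL = contribution ÷ EBIT = €2,067,870.00 ÷ €1,265,870.00 = 1.6336.
Operating income changes by 1.6336 × -7.3% = -11.9%.

-11.9%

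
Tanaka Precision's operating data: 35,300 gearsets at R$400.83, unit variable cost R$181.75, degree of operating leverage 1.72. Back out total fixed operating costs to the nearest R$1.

Total contribution margin = 35,300 × R$219.08 = R$7,733,524.00.
DOL = contribution / EBIT, so EBIT = R$7,733,524.00 / 1.72 = R$4,496,234.88.
And FC = contribution − EBIT = R$7,733,524.00 − R$4,496,234.88 = R$3,237,289.

R$3,237,289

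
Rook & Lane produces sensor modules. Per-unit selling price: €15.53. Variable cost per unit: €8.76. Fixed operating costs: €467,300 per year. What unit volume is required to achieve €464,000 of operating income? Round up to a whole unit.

137,563 sensor modules

Unit CM = price − variable cost = €15.53 − €8.76 = €6.77.
Need Q such that Q × €6.77 − €467,300 = €464,000, i.e. Q = €931,300 / €6.77 = 137,562.78 → 137,563.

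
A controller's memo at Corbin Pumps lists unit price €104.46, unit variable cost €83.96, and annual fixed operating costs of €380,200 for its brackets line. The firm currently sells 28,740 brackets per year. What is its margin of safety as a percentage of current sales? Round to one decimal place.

Contribution margin per unit = €104.46 − €83.96 = €20.50. Break-even units = €380,200 ÷ €20.50 = 18,546.34; break-even revenue = 18,546.34 × €104.46 = €1,937,350.83.
Current sales = 28,740 × €104.46 = €3,002,180.40.
Margin of safety = (€3,002,180.40 − €1,937,350.83) ÷ €3,002,180.40 = 35.5%.

35.5%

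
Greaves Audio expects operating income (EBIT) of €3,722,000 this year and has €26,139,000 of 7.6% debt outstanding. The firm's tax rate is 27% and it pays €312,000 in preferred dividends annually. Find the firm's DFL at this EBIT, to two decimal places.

Annual interest charges come to €1,986,564.00.
Preferred dividends grossed up pre-tax: €312,000 / (1 − 0.27) = €427,397.26.
DFL = EBIT ÷ [EBIT − I − D_p/(1−t)] = €3,722,000 ÷ [€3,722,000 − €1,986,564.00 − €427,397.26] = €3,722,000 ÷ €1,308,038.74 = 2.8455.

2.85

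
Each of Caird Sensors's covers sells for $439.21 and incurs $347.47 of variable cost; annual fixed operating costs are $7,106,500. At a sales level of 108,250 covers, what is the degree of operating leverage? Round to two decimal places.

3.52

Total contribution margin = 108,250 × $91.74 = $9,930,855.00.
Subtracting fixed costs: EBIT = $9,930,855.00 − $7,106,500 = $2,824,355.00.
So DOL = total CM / EBIT = $9,930,855.00 / $2,824,355.00 = 3.5161.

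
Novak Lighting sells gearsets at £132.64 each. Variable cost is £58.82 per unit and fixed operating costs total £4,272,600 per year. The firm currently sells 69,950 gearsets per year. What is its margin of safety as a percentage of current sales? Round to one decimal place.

17.3%

Each unit contributes £132.64 − £58.82 = £73.82. Break-even units = £4,272,600 ÷ £73.82 = 57,878.62; break-even revenue = 57,878.62 × £132.64 = £7,677,020.64.
Current sales = 69,950 × £132.64 = £9,278,168.00.
Margin of safety = (£9,278,168.00 − £7,677,020.64) ÷ £9,278,168.00 = 17.3%.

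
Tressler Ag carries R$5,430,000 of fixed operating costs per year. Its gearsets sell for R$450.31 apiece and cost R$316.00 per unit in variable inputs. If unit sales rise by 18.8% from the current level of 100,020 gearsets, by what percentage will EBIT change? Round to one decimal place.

+31.6%

At 100,020 units, contribution = 100,020 × R$134.31 = R$13,433,686.20.
Subtracting fixed costs: EBIT = R$13,433,686.20 − R$5,430,000 = R$8,003,686.20.
DOL = contribution ÷ EBIT = R$13,433,686.20 ÷ R$8,003,686.20 = 1.6784.
Operating income changes by 1.6784 × +18.8% = +31.6%.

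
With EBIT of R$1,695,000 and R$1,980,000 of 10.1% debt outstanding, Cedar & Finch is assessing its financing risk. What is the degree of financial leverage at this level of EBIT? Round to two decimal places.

1.13

Annual interest charges come to R$199,980.00.
DFL = EBIT ÷ (EBIT − I) = R$1,695,000 ÷ (R$1,695,000 − R$199,980.00) = R$1,695,000 ÷ R$1,495,020.00 = 1.1338.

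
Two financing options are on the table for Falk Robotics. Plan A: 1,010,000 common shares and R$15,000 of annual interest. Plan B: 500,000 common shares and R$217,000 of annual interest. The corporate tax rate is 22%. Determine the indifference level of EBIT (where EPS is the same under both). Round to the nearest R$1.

Set EPS_A = EPS_B: (EBIT − R$15,000)(1 − 0.22) ÷ 1,010,000 = (EBIT − R$217,000)(1 − 0.22) ÷ 500,000.
The (1 − t) factor cancels: (EBIT − 15,000) × 500,000 = (EBIT − 217,000) × 1,010,000.
EBIT × (1,010,000 − 500,000) = 217,000 × 1,010,000 − 15,000 × 500,000 = 211,670,000,000, so EBIT = 211,670,000,000 ÷ 510,000 = 415,039.22.

R$415,039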